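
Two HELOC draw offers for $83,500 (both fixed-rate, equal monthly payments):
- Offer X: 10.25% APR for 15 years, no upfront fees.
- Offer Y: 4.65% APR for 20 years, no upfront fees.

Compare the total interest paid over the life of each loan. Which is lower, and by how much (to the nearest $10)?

Offer Y by $35,410

Offer X: at 10.25% the monthly rate is 0.0085417, so the payment is 83,500 × 0.0085417 / (1 − 1.0085417^−180) = $910.11.
Total interest on Offer X = 180 × $910.11 − $83,500 = $80,319.80.
Offer Y: monthly rate = 4.65%/12 = 0.0038750; payment = 83,500 × 0.0038750 / (1 − (1+0.0038750)^−240) = $535.05.
Total interest on Offer Y = 240 × $535.05 − $83,500 = $44,912.00.
Offer Y is lower by $35,407.80.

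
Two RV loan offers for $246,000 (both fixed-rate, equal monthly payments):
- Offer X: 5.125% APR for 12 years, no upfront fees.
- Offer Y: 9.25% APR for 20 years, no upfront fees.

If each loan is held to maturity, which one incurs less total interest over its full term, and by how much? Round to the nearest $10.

Offer X: at 5.125% the monthly rate is 0.0042708, so the payment is 246,000 × 0.0042708 / (1 − 1.0042708^−144) = $2,290.69.
Total interest on Offer X = 144 × $2,290.69 − $246,000 = $83,859.36.
Offer Y: at 9.25% the monthly rate is 0.0077083, so the payment is 246,000 × 0.0077083 / (1 − 1.0077083^−240) = $2,253.03.
Total interest on Offer Y = 240 × $2,253.03 − $246,000 = $294,727.20.
Offer X is lower by $210,867.84.

Offer X by $210,870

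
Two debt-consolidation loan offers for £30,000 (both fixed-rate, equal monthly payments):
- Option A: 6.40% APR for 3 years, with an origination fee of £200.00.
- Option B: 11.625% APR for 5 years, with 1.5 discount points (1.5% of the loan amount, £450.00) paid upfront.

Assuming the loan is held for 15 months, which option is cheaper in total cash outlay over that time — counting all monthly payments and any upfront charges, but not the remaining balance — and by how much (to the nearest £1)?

Option A: at 6.40% the monthly rate is 0.0053333, so the payment is 30,000 × 0.0053333 / (1 − 1.0053333^−36) = £918.11.
Option B: at 11.625% the monthly rate is 0.0096875, so the payment is 30,000 × 0.0096875 / (1 − 1.0096875^−60) = £661.66.
Over 15 months: Option A costs 15 × £918.11 + £200.00 = £13,971.65; Option B costs 15 × £661.66 + £450.00 = £10,374.90.
Option B is cheaper by £13,971.65 − £10,374.90 = £3,596.75.

Option B by £3,597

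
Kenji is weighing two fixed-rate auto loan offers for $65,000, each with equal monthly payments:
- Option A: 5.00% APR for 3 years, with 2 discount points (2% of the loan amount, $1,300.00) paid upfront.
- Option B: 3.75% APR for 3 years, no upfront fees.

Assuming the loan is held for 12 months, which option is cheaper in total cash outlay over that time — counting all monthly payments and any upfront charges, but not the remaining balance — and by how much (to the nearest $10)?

Option A: at 5.00% the monthly rate is 0.0041667, so the payment is 65,000 × 0.0041667 / (1 − 1.0041667^−36) = $1,948.11.
Option B: at 3.75% the monthly rate is 0.0031250, so the payment is 65,000 × 0.0031250 / (1 − 1.0031250^−36) = $1,911.84.
Over 12 months: Option A costs 12 × $1,948.11 + $1,300.00 = $24,677.32; Option B costs 12 × $1,911.84 = $22,942.08.
Option B is cheaper by $24,677.32 − $22,942.08 = $1,735.24.

Option B by $1,740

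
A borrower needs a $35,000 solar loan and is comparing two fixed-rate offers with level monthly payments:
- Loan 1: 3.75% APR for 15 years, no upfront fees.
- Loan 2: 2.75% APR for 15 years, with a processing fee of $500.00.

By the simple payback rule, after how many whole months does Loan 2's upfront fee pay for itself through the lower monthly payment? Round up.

30 months

Loan 1: at 3.75% the monthly rate is 0.0031250, so the payment is 35,000 × 0.0031250 / (1 − 1.0031250^−180) = $254.53.
Loan 2: monthly rate = 2.75%/12 = 0.0022917; payment = 35,000 × 0.0022917 / (1 − (1+0.0022917)^−180) = $237.52.
Monthly savings = $254.53 − $237.52 = $17.01.
Break-even = $500.00 / $17.01 = 29.39 → 30 months.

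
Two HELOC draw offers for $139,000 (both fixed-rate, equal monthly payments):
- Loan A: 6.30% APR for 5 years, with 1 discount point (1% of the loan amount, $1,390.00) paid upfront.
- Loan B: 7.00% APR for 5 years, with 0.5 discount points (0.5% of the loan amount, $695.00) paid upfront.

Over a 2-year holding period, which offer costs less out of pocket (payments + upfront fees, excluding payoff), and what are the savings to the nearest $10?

Loan A: at 6.30% the monthly rate is 0.0052500, so the payment is 139,000 × 0.0052500 / (1 − 1.0052500^−60) = $2,706.69.
Loan B: at 7.00% the monthly rate is 0.0058333, so the payment is 139,000 × 0.0058333 / (1 − 1.0058333^−60) = $2,752.37.
Over 24 months: Loan A costs 24 × $2,706.69 + $1,390.00 = $66,350.56; Loan B costs 24 × $2,752.37 + $695.00 = $66,751.88.
Loan A is cheaper by $66,751.88 − $66,350.56 = $401.32.

Loan A by $400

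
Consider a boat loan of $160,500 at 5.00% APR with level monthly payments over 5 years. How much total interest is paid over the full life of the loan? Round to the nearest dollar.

$21,230

Monthly rate = 5%/12 = 0.0041667; payment = 160,500 × 0.0041667 / (1 − (1+0.0041667)^−60) = $3,028.83.
Total paid = 60 × $3,028.83 = $181,729.80; interest = $181,729.80 − $160,500 = $21,229.80.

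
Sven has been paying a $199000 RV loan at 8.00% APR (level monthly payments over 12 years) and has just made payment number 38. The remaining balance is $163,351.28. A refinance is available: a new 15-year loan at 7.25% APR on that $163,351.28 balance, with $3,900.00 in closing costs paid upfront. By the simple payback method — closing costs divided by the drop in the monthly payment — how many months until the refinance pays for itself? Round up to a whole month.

6 months

Current payment = 199,000 × 8%/12 / (1 − (1+0.0066667)^−144) = $2,154.08.
Refinanced payment = 163,351.28 × 0.0060417 / (1 − (1+0.0060417)^−180) = $1,491.17.
Monthly savings = $2,154.08 − $1,491.17 = $662.91.
Break-even = $3,900.00 / $662.91 = 5.88 → 6 months.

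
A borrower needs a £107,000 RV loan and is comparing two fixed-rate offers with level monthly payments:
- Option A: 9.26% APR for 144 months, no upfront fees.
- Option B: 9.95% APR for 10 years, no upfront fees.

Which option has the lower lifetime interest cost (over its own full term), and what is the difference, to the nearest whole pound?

Option A: at 9.26% the monthly rate is 0.0077167, so the payment is 107,000 × 0.0077167 / (1 − 1.0077167^−144) = £1,233.41.
Total interest on Option A = 144 × £1,233.41 − £107,000 = £70,611.04.
Option B: at 9.95% the monthly rate is 0.0082917, so the payment is 107,000 × 0.0082917 / (1 − 1.0082917^−120) = £1,411.05.
Total interest on Option B = 120 × £1,411.05 − £107,000 = £62,326.00.
Option B is lower by £8,285.04.

Option B by £8,285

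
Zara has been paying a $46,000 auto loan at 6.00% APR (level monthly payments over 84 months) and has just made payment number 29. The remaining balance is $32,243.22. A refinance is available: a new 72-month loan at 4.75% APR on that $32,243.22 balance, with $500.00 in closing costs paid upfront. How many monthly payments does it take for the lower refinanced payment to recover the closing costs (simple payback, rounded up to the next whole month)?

4 months

Current payment = 46,000 × 6%/12 / (1 − (1+0.0050000)^−84) = $671.99.
Refinanced payment = 32,243.22 × 0.0039583 / (1 − (1+0.0039583)^−72) = $515.54.
Monthly savings = $671.99 − $515.54 = $156.45.
Break-even = $500.00 / $156.45 = 3.20 → 4 months.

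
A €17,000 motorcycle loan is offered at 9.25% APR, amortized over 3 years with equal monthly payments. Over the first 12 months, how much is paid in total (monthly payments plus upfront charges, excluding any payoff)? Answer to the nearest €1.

€6,511

Monthly rate = 9.25%/12 = 0.0077083; payment = 17,000 × 0.0077083 / (1 − (1+0.0077083)^−36) = €542.58.
Total outlay = 12 × €542.58 = €6,510.96.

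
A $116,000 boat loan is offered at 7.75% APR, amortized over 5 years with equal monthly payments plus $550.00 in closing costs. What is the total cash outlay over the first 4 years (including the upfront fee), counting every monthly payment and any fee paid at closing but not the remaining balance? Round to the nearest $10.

$112,780

At 7.75% the monthly rate is 0.0064583, so the payment is 116,000 × 0.0064583 / (1 − 1.0064583^−60) = $2,338.21.
Total outlay = 48 × $2,338.21 + $550.00 = $112,784.08.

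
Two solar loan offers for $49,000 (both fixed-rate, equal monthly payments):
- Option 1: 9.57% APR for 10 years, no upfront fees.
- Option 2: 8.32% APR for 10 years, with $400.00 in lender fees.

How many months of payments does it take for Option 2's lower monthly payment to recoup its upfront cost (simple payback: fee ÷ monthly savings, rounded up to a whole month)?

Option 1: at 9.57% the monthly rate is 0.0079750, so the payment is 49,000 × 0.0079750 / (1 − 1.0079750^−120) = $635.93.
Option 2: at 8.32% the monthly rate is 0.0069333, so the payment is 49,000 × 0.0069333 / (1 − 1.0069333^−120) = $602.82.
Monthly savings = $635.93 − $602.82 = $33.11.
Break-even = $400.00 / $33.11 = 12.08 → 13 months.

13 months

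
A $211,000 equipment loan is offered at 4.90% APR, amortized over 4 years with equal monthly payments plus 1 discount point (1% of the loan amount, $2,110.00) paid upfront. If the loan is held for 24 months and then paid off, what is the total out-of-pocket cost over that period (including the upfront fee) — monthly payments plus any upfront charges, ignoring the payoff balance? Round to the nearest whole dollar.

$118,501

Monthly rate = 4.9%/12 = 0.0040833; payment = 211,000 × 0.0040833 / (1 − (1+0.0040833)^−48) = $4,849.63.
Total outlay = 24 × $4,849.63 + $2,110.00 = $118,501.12.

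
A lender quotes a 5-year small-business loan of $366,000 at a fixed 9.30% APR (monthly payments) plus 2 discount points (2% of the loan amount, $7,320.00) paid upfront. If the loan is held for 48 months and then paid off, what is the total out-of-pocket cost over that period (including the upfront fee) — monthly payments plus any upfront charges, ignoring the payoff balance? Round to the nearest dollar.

$374,566

At 9.30% the monthly rate is 0.0077500, so the payment is 366,000 × 0.0077500 / (1 − 1.0077500^−60) = $7,650.96.
Total outlay = 48 × $7,650.96 + $7,320.00 = $374,566.08.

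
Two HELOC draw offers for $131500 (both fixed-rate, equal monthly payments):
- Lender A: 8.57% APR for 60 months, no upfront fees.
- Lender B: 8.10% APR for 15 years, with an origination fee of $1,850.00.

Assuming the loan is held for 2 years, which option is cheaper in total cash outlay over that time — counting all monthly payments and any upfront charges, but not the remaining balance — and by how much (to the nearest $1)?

Lender B by $32,664

Lender A: monthly rate = 8.57%/12 = 0.0071417; payment = 131,500 × 0.0071417 / (1 − (1+0.0071417)^−60) = $2,702.36.
Lender B: at 8.10% the monthly rate is 0.0067500, so the payment is 131,500 × 0.0067500 / (1 − 1.0067500^−180) = $1,264.29.
Over 24 months: Lender A costs 24 × $2,702.36 = $64,856.64; Lender B costs 24 × $1,264.29 + $1,850.00 = $32,192.96.
Lender B is cheaper by $64,856.64 − $32,192.96 = $32,663.68.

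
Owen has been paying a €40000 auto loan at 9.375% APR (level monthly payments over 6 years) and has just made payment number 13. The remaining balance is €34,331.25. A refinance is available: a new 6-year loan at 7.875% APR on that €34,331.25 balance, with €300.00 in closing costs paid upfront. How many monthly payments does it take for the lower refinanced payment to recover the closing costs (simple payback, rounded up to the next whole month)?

Current payment = 40,000 × 9.375%/12 / (1 − (1+0.0078125)^−72) = €728.49.
Refinanced payment = 34,331.25 × 0.0065625 / (1 − (1+0.0065625)^−72) = €599.84.
Monthly savings = €728.49 − €599.84 = €128.65.
Break-even = €300.00 / €128.65 = 2.33 → 3 months.

3 months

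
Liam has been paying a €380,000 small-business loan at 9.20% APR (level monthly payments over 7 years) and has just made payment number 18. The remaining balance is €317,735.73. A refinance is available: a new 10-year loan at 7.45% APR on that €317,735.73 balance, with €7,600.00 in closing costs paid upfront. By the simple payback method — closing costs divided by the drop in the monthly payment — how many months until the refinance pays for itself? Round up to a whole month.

4 months

Current payment = 380,000 × 9.2%/12 / (1 − (1+0.0076667)^−84) = €6,152.49.
Refinanced payment = 317,735.73 × 0.0062083 / (1 − (1+0.0062083)^−120) = €3,763.29.
Monthly savings = €6,152.49 − €3,763.29 = €2,389.20.
Break-even = €7,600.00 / €2,389.20 = 3.18 → 4 months.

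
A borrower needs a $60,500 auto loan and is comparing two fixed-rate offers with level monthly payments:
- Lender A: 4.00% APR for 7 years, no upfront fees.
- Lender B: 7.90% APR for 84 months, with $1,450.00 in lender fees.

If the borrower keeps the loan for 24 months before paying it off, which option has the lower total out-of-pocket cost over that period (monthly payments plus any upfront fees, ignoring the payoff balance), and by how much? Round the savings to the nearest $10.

Lender A: monthly rate = 4%/12 = 0.0033333; payment = 60,500 × 0.0033333 / (1 − (1+0.0033333)^−84) = $826.96.
Lender B: monthly rate = 7.9%/12 = 0.0065833; payment = 60,500 × 0.0065833 / (1 − (1+0.0065833)^−84) = $939.95.
Over 24 months: Lender A costs 24 × $826.96 = $19,847.04; Lender B costs 24 × $939.95 + $1,450.00 = $24,008.80.
Lender A is cheaper by $24,008.80 − $19,847.04 = $4,161.76.

Lender A by $4,160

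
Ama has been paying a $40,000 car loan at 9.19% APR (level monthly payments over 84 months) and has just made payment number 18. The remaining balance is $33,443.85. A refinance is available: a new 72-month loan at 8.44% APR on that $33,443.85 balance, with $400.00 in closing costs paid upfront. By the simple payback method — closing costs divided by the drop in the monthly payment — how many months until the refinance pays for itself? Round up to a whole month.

8 months

Current payment = 40,000 × 9.19%/12 / (1 − (1+0.0076583)^−84) = $647.43.
Refinanced payment = 33,443.85 × 0.0070333 / (1 − (1+0.0070333)^−72) = $593.59.
Monthly savings = $647.43 − $593.59 = $53.84.
Break-even = $400.00 / $53.84 = 7.43 → 8 months.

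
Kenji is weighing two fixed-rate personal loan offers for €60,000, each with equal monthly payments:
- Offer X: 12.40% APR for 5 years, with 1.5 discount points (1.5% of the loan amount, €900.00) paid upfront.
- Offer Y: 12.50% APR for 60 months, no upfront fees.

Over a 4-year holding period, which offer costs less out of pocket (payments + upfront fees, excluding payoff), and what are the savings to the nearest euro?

Offer Y by €754

Offer X: monthly rate = 12.4%/12 = 0.0103333; payment = 60,000 × 0.0103333 / (1 − (1+0.0103333)^−60) = €1,346.83.
Offer Y: monthly rate = 12.5%/12 = 0.0104167; payment = 60,000 × 0.0104167 / (1 − (1+0.0104167)^−60) = €1,349.88.
Over 48 months: Offer X costs 48 × €1,346.83 + €900.00 = €65,547.84; Offer Y costs 48 × €1,349.88 = €64,794.24.
Offer Y is cheaper by €65,547.84 − €64,794.24 = €753.60.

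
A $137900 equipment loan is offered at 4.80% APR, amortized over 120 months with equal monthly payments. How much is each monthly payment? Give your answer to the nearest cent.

At 4.80% the monthly rate is 0.0040000, so the payment is 137,900 × 0.0040000 / (1 − 1.0040000^−120) = $1,449.20.

$1,449.20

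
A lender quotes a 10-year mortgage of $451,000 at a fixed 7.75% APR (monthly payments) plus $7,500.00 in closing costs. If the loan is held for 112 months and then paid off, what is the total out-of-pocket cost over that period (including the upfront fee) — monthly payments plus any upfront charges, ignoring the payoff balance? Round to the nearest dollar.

$613,698

Monthly rate = 7.75%/12 = 0.0064583; payment = 451,000 × 0.0064583 / (1 − (1+0.0064583)^−120) = $5,412.48.
Total outlay = 112 × $5,412.48 + $7,500.00 = $613,697.76.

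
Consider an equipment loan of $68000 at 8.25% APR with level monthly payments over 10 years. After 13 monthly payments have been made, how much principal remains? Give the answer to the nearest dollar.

With monthly rate i = 8.25%/12 = 0.0068750, the balance after k of n payments is P · [(1+i)^n − (1+i)^k] / [(1+i)^n − 1].
(1+0.0068750)^120 = 2.27544809 and (1+0.0068750)^13 = 1.09315627, so the balance is 68,000 × (2.27544809 − 1.09315627) / (2.27544809 − 1) = $63,033.41.

$63,033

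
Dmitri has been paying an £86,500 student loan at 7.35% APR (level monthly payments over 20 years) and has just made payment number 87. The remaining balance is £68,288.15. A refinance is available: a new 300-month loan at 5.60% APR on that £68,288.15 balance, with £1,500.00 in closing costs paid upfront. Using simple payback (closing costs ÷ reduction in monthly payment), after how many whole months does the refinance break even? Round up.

6 months

Current payment = 86,500 × 7.35%/12 / (1 − (1+0.0061250)^−240) = £688.93.
Refinanced payment = 68,288.15 × 0.0046667 / (1 − (1+0.0046667)^−300) = £423.44.
Monthly savings = £688.93 − £423.44 = £265.49.
Break-even = £1,500.00 / £265.49 = 5.65 → 6 months.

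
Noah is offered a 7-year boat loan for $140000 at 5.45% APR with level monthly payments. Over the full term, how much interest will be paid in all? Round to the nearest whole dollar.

$28,713

At 5.45% the monthly rate is 0.0045417, so the payment is 140,000 × 0.0045417 / (1 − 1.0045417^−84) = $2,008.49.
Total paid = 84 × $2,008.49 = $168,713.16; interest = $168,713.16 − $140,000 = $28,713.16.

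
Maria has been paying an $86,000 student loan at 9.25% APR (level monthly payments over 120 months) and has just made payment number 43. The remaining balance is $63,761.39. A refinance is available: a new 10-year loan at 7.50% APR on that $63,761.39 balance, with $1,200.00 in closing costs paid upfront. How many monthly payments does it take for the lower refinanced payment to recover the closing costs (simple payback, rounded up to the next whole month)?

Current payment = 86,000 × 9.25%/12 / (1 − (1+0.0077083)^−120) = $1,101.08.
Refinanced payment = 63,761.39 × 0.0062500 / (1 − (1+0.0062500)^−120) = $756.86.
Monthly savings = $1,101.08 − $756.86 = $344.22.
Break-even = $1,200.00 / $344.22 = 3.49 → 4 months.

4 months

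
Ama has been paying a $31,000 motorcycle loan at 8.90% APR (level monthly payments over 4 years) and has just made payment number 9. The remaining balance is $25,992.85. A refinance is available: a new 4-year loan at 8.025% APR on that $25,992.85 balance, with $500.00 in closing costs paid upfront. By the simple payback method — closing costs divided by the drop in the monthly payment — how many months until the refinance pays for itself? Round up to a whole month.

4 months

Current payment = 31,000 × 8.9%/12 / (1 − (1+0.0074167)^−48) = $769.97.
Refinanced payment = 25,992.85 × 0.0066875 / (1 − (1+0.0066875)^−48) = $634.87.
Monthly savings = $769.97 − $634.87 = $135.10.
Break-even = $500.00 / $135.10 = 3.70 → 4 months.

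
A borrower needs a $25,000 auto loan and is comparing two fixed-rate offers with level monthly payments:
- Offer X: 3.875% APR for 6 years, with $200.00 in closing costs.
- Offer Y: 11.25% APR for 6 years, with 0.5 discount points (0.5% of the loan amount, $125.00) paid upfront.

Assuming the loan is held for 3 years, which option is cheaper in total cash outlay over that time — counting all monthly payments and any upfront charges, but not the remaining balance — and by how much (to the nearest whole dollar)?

Offer X by $3,142

Offer X: monthly rate = 3.875%/12 = 0.0032292; payment = 25,000 × 0.0032292 / (1 − (1+0.0032292)^−72) = $389.71.
Offer Y: at 11.25% the monthly rate is 0.0093750, so the payment is 25,000 × 0.0093750 / (1 − 1.0093750^−72) = $479.06.
Over 36 months: Offer X costs 36 × $389.71 + $200.00 = $14,229.56; Offer Y costs 36 × $479.06 + $125.00 = $17,371.16.
Offer X is cheaper by $17,371.16 − $14,229.56 = $3,141.60.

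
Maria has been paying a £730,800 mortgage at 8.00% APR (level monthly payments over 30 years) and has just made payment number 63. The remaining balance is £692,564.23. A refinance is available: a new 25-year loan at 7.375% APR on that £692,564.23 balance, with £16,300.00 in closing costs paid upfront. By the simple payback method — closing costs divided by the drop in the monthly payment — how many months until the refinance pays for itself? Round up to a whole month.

55 months

Current payment = 730,800 × 8%/12 / (1 − (1+0.0066667)^−360) = £5,362.35.
Refinanced payment = 692,564.23 × 0.0061458 / (1 − (1+0.0061458)^−300) = £5,061.81.
Monthly savings = £5,362.35 − £5,061.81 = £300.54.
Break-even = £16,300.00 / £300.54 = 54.24 → 55 months.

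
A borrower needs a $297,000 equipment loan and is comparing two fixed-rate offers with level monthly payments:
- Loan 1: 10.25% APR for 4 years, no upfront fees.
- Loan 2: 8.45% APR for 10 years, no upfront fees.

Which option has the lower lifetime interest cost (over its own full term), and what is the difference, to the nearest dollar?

Loan 1: monthly rate = 10.25%/12 = 0.0085417; payment = 297,000 × 0.0085417 / (1 − (1+0.0085417)^−48) = $7,568.40.
Total interest on Loan 1 = 48 × $7,568.40 − $297,000 = $66,283.20.
Loan 2: at 8.45% the monthly rate is 0.0070417, so the payment is 297,000 × 0.0070417 / (1 − 1.0070417^−120) = $3,674.44.
Total interest on Loan 2 = 120 × $3,674.44 − $297,000 = $143,932.80.
Loan 1 is lower by $77,649.60.

Loan 1 by $77,650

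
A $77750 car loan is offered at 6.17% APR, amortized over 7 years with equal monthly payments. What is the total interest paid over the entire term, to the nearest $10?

$18,190

Monthly rate = 6.17%/12 = 0.0051417; payment = 77,750 × 0.0051417 / (1 − (1+0.0051417)^−84) = $1,142.16.
Total paid = 84 × $1,142.16 = $95,941.44; interest = $95,941.44 − $77,750 = $18,191.44.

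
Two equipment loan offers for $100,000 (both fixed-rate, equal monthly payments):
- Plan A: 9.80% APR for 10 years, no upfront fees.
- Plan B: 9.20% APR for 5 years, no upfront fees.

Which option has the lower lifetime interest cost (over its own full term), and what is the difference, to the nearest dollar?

Plan A: at 9.80% the monthly rate is 0.0081667, so the payment is 100,000 × 0.0081667 / (1 − 1.0081667^−120) = $1,310.46.
Total interest on Plan A = 120 × $1,310.46 − $100,000 = $57,255.20.
Plan B: monthly rate = 9.2%/12 = 0.0076667; payment = 100,000 × 0.0076667 / (1 − (1+0.0076667)^−60) = $2,085.56.
Total interest on Plan B = 60 × $2,085.56 − $100,000 = $25,133.60.
Plan B is lower by $32,121.60.

Plan B by $32,122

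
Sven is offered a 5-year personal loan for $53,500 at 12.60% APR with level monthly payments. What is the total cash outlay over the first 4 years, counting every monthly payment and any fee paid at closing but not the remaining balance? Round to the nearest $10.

At 12.60% the monthly rate is 0.0105000, so the payment is 53,500 × 0.0105000 / (1 − 1.0105000^−60) = $1,206.36.
Total outlay = 48 × $1,206.36 = $57,905.28.

$57,910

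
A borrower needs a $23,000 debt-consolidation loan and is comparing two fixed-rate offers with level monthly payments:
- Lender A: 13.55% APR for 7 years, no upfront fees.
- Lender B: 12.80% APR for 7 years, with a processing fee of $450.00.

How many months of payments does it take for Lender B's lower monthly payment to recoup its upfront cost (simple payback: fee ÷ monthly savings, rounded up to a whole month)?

Lender A: at 13.55% the monthly rate is 0.0112917, so the payment is 23,000 × 0.0112917 / (1 − 1.0112917^−84) = $425.32.
Lender B: at 12.80% the monthly rate is 0.0106667, so the payment is 23,000 × 0.0106667 / (1 − 1.0106667^−84) = $415.92.
Monthly savings = $425.32 − $415.92 = $9.40.
Break-even = $450.00 / $9.40 = 47.87 → 48 months.

48 months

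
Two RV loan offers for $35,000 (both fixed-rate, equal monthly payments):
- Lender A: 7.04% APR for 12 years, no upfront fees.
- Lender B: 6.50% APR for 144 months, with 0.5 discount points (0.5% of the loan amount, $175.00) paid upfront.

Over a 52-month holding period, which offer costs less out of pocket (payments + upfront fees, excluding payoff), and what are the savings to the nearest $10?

Lender B by $350

Lender A: at 7.04% the monthly rate is 0.0058667, so the payment is 35,000 × 0.0058667 / (1 − 1.0058667^−144) = $360.68.
Lender B: monthly rate = 6.5%/12 = 0.0054167; payment = 35,000 × 0.0054167 / (1 − (1+0.0054167)^−144) = $350.67.
Over 52 months: Lender A costs 52 × $360.68 = $18,755.36; Lender B costs 52 × $350.67 + $175.00 = $18,409.84.
Lender B is cheaper by $18,755.36 − $18,409.84 = $345.52.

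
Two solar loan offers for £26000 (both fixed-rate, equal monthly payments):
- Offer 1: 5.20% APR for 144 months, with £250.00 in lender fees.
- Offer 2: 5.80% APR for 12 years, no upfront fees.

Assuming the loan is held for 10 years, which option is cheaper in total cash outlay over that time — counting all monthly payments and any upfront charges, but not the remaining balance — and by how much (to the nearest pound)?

Offer 1: at 5.20% the monthly rate is 0.0043333, so the payment is 26,000 × 0.0043333 / (1 − 1.0043333^−144) = £243.09.
Offer 2: at 5.80% the monthly rate is 0.0048333, so the payment is 26,000 × 0.0048333 / (1 − 1.0048333^−144) = £251.04.
Over 120 months: Offer 1 costs 120 × £243.09 + £250.00 = £29,420.80; Offer 2 costs 120 × £251.04 = £30,124.80.
Offer 1 is cheaper by £30,124.80 − £29,420.80 = £704.00.

Offer 1 by £704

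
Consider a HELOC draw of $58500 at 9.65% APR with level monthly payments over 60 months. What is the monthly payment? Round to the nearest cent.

$1,232.90

At 9.65% the monthly rate is 0.0080417, so the payment is 58,500 × 0.0080417 / (1 − 1.0080417^−60) = $1,232.90.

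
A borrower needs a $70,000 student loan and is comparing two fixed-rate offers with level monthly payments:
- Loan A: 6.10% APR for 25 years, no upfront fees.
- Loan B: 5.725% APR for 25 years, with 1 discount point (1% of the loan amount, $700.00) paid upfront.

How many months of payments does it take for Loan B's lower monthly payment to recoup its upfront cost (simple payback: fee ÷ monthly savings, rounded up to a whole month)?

Loan A: monthly rate = 6.1%/12 = 0.0050833; payment = 70,000 × 0.0050833 / (1 − (1+0.0050833)^−300) = $455.30.
Loan B: monthly rate = 5.725%/12 = 0.0047708; payment = 70,000 × 0.0047708 / (1 − (1+0.0047708)^−300) = $439.32.
Monthly savings = $455.30 − $439.32 = $15.98.
Break-even = $700.00 / $15.98 = 43.80 → 44 months.

44 months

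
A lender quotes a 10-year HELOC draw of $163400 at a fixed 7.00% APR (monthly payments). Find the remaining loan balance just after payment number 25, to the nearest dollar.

$138,070

With monthly rate i = 7%/12 = 0.0058333, the balance after k of n payments is P · [(1+i)^n − (1+i)^k] / [(1+i)^n − 1].
(1+0.0058333)^120 = 2.00966138 and (1+0.0058333)^25 = 1.15651322, so the balance is 163,400 × (2.00966138 − 1.15651322) / (2.00966138 − 1) = $138,070.46.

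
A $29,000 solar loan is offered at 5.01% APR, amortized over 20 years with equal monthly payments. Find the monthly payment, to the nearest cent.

At 5.01% the monthly rate is 0.0041750, so the payment is 29,000 × 0.0041750 / (1 − 1.0041750^−240) = $191.55.

$191.55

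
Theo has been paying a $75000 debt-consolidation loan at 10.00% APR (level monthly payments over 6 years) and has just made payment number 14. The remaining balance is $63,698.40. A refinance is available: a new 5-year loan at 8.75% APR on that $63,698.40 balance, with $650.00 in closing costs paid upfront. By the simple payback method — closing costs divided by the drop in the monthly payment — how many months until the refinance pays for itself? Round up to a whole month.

Current payment = 75,000 × 10%/12 / (1 − (1+0.0083333)^−72) = $1,389.44.
Refinanced payment = 63,698.40 × 0.0072917 / (1 − (1+0.0072917)^−60) = $1,314.56.
Monthly savings = $1,389.44 − $1,314.56 = $74.88.
Break-even = $650.00 / $74.88 = 8.68 → 9 months.

9 months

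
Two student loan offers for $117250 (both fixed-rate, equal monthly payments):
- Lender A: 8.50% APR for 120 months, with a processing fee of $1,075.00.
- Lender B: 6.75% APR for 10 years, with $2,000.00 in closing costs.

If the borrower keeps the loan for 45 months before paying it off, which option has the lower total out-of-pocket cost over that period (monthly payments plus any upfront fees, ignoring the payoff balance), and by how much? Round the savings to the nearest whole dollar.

Lender A: monthly rate = 8.5%/12 = 0.0070833; payment = 117,250 × 0.0070833 / (1 − (1+0.0070833)^−120) = $1,453.73.
Lender B: monthly rate = 6.75%/12 = 0.0056250; payment = 117,250 × 0.0056250 / (1 − (1+0.0056250)^−120) = $1,346.31.
Over 45 months: Lender A costs 45 × $1,453.73 + $1,075.00 = $66,492.85; Lender B costs 45 × $1,346.31 + $2,000.00 = $62,583.95.
Lender B is cheaper by $66,492.85 − $62,583.95 = $3,908.90.

Lender B by $3,909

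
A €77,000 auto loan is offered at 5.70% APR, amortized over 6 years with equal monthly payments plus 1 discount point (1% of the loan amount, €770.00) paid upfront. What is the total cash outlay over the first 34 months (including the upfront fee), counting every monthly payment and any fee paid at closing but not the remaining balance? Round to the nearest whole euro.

€43,788

At 5.70% the monthly rate is 0.0047500, so the payment is 77,000 × 0.0047500 / (1 − 1.0047500^−72) = €1,265.24.
Total outlay = 34 × €1,265.24 + €770.00 = €43,788.16.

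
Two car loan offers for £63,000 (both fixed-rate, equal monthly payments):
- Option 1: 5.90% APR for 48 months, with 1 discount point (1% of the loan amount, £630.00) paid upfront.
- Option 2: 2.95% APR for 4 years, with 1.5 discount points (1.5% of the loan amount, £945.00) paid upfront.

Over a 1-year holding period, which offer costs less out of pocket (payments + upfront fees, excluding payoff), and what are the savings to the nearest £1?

Option 2 by £688

Option 1: at 5.90% the monthly rate is 0.0049167, so the payment is 63,000 × 0.0049167 / (1 − 1.0049167^−48) = £1,476.67.
Option 2: monthly rate = 2.95%/12 = 0.0024583; payment = 63,000 × 0.0024583 / (1 − (1+0.0024583)^−48) = £1,393.07.
Over 12 months: Option 1 costs 12 × £1,476.67 + £630.00 = £18,350.04; Option 2 costs 12 × £1,393.07 + £945.00 = £17,661.84.
Option 2 is cheaper by £18,350.04 − £17,661.84 = £688.20.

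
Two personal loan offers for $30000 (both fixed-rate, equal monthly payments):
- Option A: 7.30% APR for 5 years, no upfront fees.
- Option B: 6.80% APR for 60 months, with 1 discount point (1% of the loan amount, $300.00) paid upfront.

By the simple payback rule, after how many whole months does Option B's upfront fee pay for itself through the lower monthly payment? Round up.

Option A: at 7.30% the monthly rate is 0.0060833, so the payment is 30,000 × 0.0060833 / (1 − 1.0060833^−60) = $598.29.
Option B: at 6.80% the monthly rate is 0.0056667, so the payment is 30,000 × 0.0056667 / (1 − 1.0056667^−60) = $591.21.
Monthly savings = $598.29 − $591.21 = $7.08.
Break-even = $300.00 / $7.08 = 42.37 → 43 months.

43 months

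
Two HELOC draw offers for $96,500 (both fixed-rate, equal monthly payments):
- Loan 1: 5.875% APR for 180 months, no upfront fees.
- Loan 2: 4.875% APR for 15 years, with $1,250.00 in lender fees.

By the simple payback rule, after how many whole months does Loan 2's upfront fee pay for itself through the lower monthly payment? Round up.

Loan 1: monthly rate = 5.875%/12 = 0.0048958; payment = 96,500 × 0.0048958 / (1 − (1+0.0048958)^−180) = $807.82.
Loan 2: monthly rate = 4.875%/12 = 0.0040625; payment = 96,500 × 0.0040625 / (1 − (1+0.0040625)^−180) = $756.85.
Monthly savings = $807.82 − $756.85 = $50.97.
Break-even = $1,250.00 / $50.97 = 24.52 → 25 months.

25 months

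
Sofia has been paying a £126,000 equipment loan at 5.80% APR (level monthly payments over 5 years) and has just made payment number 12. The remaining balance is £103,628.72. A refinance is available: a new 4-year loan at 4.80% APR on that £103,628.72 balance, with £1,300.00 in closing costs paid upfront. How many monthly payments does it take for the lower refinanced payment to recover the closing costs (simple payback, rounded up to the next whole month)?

Current payment = 126,000 × 5.8%/12 / (1 − (1+0.0048333)^−60) = £2,424.23.
Refinanced payment = 103,628.72 × 0.0040000 / (1 − (1+0.0040000)^−48) = £2,377.12.
Monthly savings = £2,424.23 − £2,377.12 = £47.11.
Break-even = £1,300.00 / £47.11 = 27.59 → 28 months.

28 months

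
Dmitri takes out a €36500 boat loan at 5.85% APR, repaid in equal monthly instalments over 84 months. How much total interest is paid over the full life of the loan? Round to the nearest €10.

€8,070

Monthly rate = 5.85%/12 = 0.0048750; payment = 36,500 × 0.0048750 / (1 − (1+0.0048750)^−84) = €530.59.
Total paid = 84 × €530.59 = €44,569.56; interest = €44,569.56 − €36,500 = €8,069.56.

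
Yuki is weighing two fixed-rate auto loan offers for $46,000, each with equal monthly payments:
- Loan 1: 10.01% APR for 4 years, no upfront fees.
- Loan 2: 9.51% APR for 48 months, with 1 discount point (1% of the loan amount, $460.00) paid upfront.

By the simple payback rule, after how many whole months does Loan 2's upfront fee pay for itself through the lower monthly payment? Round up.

Loan 1: at 10.01% the monthly rate is 0.0083417, so the payment is 46,000 × 0.0083417 / (1 − 1.0083417^−48) = $1,166.90.
Loan 2: monthly rate = 9.51%/12 = 0.0079250; payment = 46,000 × 0.0079250 / (1 − (1+0.0079250)^−48) = $1,155.88.
Monthly savings = $1,166.90 − $1,155.88 = $11.02.
Break-even = $460.00 / $11.02 = 41.74 → 42 months.

42 months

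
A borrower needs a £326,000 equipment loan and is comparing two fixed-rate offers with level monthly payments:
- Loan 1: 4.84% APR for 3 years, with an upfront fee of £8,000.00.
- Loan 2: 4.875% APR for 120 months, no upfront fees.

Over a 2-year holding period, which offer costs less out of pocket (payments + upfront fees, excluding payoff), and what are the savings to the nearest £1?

Loan 2 by £159,422

Loan 1: at 4.84% the monthly rate is 0.0040333, so the payment is 326,000 × 0.0040333 / (1 − 1.0040333^−36) = £9,747.11.
Loan 2: monthly rate = 4.875%/12 = 0.0040625; payment = 326,000 × 0.0040625 / (1 − (1+0.0040625)^−120) = £3,437.85.
Over 24 months: Loan 1 costs 24 × £9,747.11 + £8,000.00 = £241,930.64; Loan 2 costs 24 × £3,437.85 = £82,508.40.
Loan 2 is cheaper by £241,930.64 − £82,508.40 = £159,422.24.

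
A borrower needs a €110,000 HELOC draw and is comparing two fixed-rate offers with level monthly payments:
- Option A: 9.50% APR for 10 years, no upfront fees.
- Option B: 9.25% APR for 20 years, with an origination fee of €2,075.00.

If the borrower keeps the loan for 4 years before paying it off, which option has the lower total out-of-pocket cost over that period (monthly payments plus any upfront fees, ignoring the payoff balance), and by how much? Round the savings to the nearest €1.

Option A: at 9.50% the monthly rate is 0.0079167, so the payment is 110,000 × 0.0079167 / (1 − 1.0079167^−120) = €1,423.37.
Option B: monthly rate = 9.25%/12 = 0.0077083; payment = 110,000 × 0.0077083 / (1 − (1+0.0077083)^−240) = €1,007.45.
Over 48 months: Option A costs 48 × €1,423.37 = €68,321.76; Option B costs 48 × €1,007.45 + €2,075.00 = €50,432.60.
Option B is cheaper by €68,321.76 − €50,432.60 = €17,889.16.

Option B by €17,889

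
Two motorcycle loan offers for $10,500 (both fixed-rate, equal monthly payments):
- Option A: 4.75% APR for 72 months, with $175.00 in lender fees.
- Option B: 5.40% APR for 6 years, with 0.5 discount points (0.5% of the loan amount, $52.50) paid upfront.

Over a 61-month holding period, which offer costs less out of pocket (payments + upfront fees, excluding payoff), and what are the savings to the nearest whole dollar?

Option A: at 4.75% the monthly rate is 0.0039583, so the payment is 10,500 × 0.0039583 / (1 − 1.0039583^−72) = $167.89.
Option B: at 5.40% the monthly rate is 0.0045000, so the payment is 10,500 × 0.0045000 / (1 − 1.0045000^−72) = $171.06.
Over 61 months: Option A costs 61 × $167.89 + $175.00 = $10,416.29; Option B costs 61 × $171.06 + $52.50 = $10,487.16.
Option A is cheaper by $10,487.16 − $10,416.29 = $70.87.

Option A by $71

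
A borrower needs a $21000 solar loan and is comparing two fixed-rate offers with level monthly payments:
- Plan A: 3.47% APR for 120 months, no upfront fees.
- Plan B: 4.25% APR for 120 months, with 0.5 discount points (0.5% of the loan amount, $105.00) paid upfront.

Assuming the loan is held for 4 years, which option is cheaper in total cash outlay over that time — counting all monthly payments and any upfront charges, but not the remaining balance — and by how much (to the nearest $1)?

Plan A: at 3.47% the monthly rate is 0.0028917, so the payment is 21,000 × 0.0028917 / (1 − 1.0028917^−120) = $207.37.
Plan B: at 4.25% the monthly rate is 0.0035417, so the payment is 21,000 × 0.0035417 / (1 − 1.0035417^−120) = $215.12.
Over 48 months: Plan A costs 48 × $207.37 = $9,953.76; Plan B costs 48 × $215.12 + $105.00 = $10,430.76.
Plan A is cheaper by $10,430.76 − $9,953.76 = $477.00.

Plan A by $477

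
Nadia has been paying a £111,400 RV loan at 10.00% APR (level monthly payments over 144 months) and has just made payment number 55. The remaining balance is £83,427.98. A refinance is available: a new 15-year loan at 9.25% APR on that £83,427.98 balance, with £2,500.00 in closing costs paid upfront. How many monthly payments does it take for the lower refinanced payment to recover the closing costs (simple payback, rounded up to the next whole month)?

6 months

Current payment = 111,400 × 10%/12 / (1 − (1+0.0083333)^−144) = £1,331.32.
Refinanced payment = 83,427.98 × 0.0077083 / (1 − (1+0.0077083)^−180) = £858.63.
Monthly savings = £1,331.32 − £858.63 = £472.69.
Break-even = £2,500.00 / £472.69 = 5.29 → 6 months.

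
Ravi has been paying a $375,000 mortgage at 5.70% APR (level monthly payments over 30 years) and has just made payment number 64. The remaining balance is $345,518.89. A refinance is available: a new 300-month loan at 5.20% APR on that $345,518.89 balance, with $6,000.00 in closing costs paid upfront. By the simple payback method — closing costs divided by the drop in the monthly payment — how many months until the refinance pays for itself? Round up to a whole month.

Current payment = 375,000 × 5.7%/12 / (1 − (1+0.0047500)^−360) = $2,176.50.
Refinanced payment = 345,518.89 × 0.0043333 / (1 − (1+0.0043333)^−300) = $2,060.33.
Monthly savings = $2,176.50 − $2,060.33 = $116.17.
Break-even = $6,000.00 / $116.17 = 51.65 → 52 months.

52 months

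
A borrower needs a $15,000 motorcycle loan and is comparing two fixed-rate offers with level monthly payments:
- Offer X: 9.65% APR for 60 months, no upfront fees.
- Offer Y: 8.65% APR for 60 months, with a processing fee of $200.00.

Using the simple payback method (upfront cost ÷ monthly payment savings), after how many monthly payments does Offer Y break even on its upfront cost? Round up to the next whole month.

28 months

Offer X: at 9.65% the monthly rate is 0.0080417, so the payment is 15,000 × 0.0080417 / (1 − 1.0080417^−60) = $316.13.
Offer Y: at 8.65% the monthly rate is 0.0072083, so the payment is 15,000 × 0.0072083 / (1 − 1.0072083^−60) = $308.83.
Monthly savings = $316.13 − $308.83 = $7.30.
Break-even = $200.00 / $7.30 = 27.40 → 28 months.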